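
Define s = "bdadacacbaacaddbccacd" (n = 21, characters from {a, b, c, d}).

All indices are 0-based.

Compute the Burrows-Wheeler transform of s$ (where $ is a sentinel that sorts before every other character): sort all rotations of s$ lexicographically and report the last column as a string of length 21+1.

rank  rotation                last
    0  $bdadacacbaacaddbccacd  d
    1  aacaddbccacd$bdadacacb  b
    2  acacbaacaddbccacd$bdad  d
    3  acaddbccacd$bdadacacba  a
    4  acbaacaddbccacd$bdadac  c
    5  acd$bdadacacbaacaddbcc  c
    6  adacacbaacaddbccacd$bd  d
    7  addbccacd$bdadacacbaac  c
    8  baacaddbccacd$bdadacac  c
    9  bccacd$bdadacacbaacadd  d
   10  bdadacacbaacaddbccacd$  $
   11  cacbaacaddbccacd$bdada  a
   12  cacd$bdadacacbaacaddbc  c
   13  caddbccacd$bdadacacbaa  a
   14  cbaacaddbccacd$bdadaca  a
   15  ccacd$bdadacacbaacaddb  b
   16  cd$bdadacacbaacaddbcca  a
   17  d$bdadacacbaacaddbccac  c
   18  dacacbaacaddbccacd$bda  a
   19  dadacacbaacaddbccacd$b  b
   20  dbccacd$bdadacacbaacad  d
   21  ddbccacd$bdadacacbaaca  a

dbdaccdccd$acaabacabda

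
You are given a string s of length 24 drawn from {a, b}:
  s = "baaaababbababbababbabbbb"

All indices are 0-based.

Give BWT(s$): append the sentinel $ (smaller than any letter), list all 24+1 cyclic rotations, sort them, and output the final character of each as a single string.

bbaaabbbbbbb$bbaaabbaaaba

rank  rotation                   last
    0  $baaaababbababbababbabbbb  b
    1  aaaababbababbababbabbbb$b  b
    2  aaababbababbababbabbbb$ba  a
    3  aababbababbababbabbbb$baa  a
    4  ababbababbababbabbbb$baaa  a
    5  ababbababbabbbb$baaaababb  b
    6  ababbabbbb$baaaababbababb  b
    7  abbababbababbabbbb$baaaab  b
    8  abbababbabbbb$baaaababbab  b
    9  abbabbbb$baaaababbababbab  b
   10  abbbb$baaaababbababbababb  b
   11  b$baaaababbababbababbabbb  b
   12  baaaababbababbababbabbbb$  $
   13  bababbababbabbbb$baaaabab  b
   14  bababbabbbb$baaaababbabab  b
   15  babbababbababbabbbb$baaaa  a
   16  babbababbabbbb$baaaababba  a
   17  babbabbbb$baaaababbababba  a
   18  babbbb$baaaababbababbabab  b
   19  bb$baaaababbababbababbabb  b
   20  bbababbababbabbbb$baaaaba  a
   21  bbababbabbbb$baaaababbaba  a
   22  bbabbbb$baaaababbababbaba  a
   23  bbb$baaaababbababbababbab  b
   24  bbbb$baaaababbababbababba  a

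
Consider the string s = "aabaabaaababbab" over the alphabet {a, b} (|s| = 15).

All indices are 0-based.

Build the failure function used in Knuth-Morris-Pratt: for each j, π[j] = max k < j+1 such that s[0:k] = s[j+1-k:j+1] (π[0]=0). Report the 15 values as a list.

[0, 1, 0, 1, 2, 3, 4, 5, 2, 3, 4, 0, 0, 1, 0]

π[0] = 0
j=1 s[j]='a': π[1]=1 (border 'a')
j=2 s[j]='b': k: 1→0; π[2]=0 (border '')
j=3 s[j]='a': π[3]=1 (border 'a')
j=4 s[j]='a': π[4]=2 (border 'aa')
j=5 s[j]='b': π[5]=3 (border 'aab')
j=6 s[j]='a': π[6]=4 (border 'aaba')
j=7 s[j]='a': π[7]=5 (border 'aabaa')
j=8 s[j]='a': k: 5→2→1; π[8]=2 (border 'aa')
j=9 s[j]='b': π[9]=3 (border 'aab')
j=10 s[j]='a': π[10]=4 (border 'aaba')
j=11 s[j]='b': k: 4→1→0; π[11]=0 (border '')
j=12 s[j]='b': π[12]=0 (border '')
j=13 s[j]='a': π[13]=1 (border 'a')
j=14 s[j]='b': k: 1→0; π[14]=0 (border '')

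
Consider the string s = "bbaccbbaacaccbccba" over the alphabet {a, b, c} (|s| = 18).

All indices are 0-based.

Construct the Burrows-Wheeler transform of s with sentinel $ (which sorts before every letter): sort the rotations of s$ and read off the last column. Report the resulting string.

rank  rotation             last
    0  $bbaccbbaacaccbccba  a
    1  a$bbaccbbaacaccbccb  b
    2  aacaccbccba$bbaccbb  b
    3  acaccbccba$bbaccbba  a
    4  accbbaacaccbccba$bb  b
    5  accbccba$bbaccbbaac  c
    6  ba$bbaccbbaacaccbcc  c
    7  baacaccbccba$bbaccb  b
    8  baccbbaacaccbccba$b  b
    9  bbaacaccbccba$bbacc  c
   10  bbaccbbaacaccbccba$  $
   11  bccba$bbaccbbaacacc  c
   12  caccbccba$bbaccbbaa  a
   13  cba$bbaccbbaacaccbc  c
   14  cbbaacaccbccba$bbac  c
   15  cbccba$bbaccbbaacac  c
   16  ccba$bbaccbbaacaccb  b
   17  ccbbaacaccbccba$bba  a
   18  ccbccba$bbaccbbaaca  a

abbabccbbc$cacccbaa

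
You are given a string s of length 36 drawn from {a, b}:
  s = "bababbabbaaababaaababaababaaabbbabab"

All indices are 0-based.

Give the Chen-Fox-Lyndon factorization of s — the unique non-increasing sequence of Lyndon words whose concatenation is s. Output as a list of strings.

emit factor 1: 'b' (i=0, period=1)
emit factor 2: 'ababbabb' (i=1, period=8)
emit factor 3: 'aaababaaababaababaaabbbabab' (i=9, period=27)

["b", "ababbabb", "aaababaaababaababaaabbbabab"]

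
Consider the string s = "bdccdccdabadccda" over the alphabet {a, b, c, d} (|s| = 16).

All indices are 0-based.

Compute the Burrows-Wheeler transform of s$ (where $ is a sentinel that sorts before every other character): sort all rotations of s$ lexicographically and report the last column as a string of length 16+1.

addba$dddcccccacb

rank  rotation           last
    0  $bdccdccdabadccda  a
    1  a$bdccdccdabadccd  d
    2  abadccda$bdccdccd  d
    3  adccda$bdccdccdab  b
    4  badccda$bdccdccda  a
    5  bdccdccdabadccda$  $
    6  ccda$bdccdccdabad  d
    7  ccdabadccda$bdccd  d
    8  ccdccdabadccda$bd  d
    9  cda$bdccdccdabadc  c
   10  cdabadccda$bdccdc  c
   11  cdccdabadccda$bdc  c
   12  da$bdccdccdabadcc  c
   13  dabadccda$bdccdcc  c
   14  dccda$bdccdccdaba  a
   15  dccdabadccda$bdcc  c
   16  dccdccdabadccda$b  b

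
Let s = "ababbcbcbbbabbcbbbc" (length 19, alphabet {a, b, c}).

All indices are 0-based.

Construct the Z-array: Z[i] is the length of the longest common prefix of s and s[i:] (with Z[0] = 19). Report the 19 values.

Z[0]=19
i=1: outside box; Z[1]=0
i=2: outside box; Z[2]=2 scan→box=[2,4)
i=3: min(r-i=1, Z[1]=0)=0; Z[3]=0
i=4: outside box; Z[4]=0
i=5: outside box; Z[5]=0
i=6: outside box; Z[6]=0
i=7: outside box; Z[7]=0
i=8: outside box; Z[8]=0
i=9: outside box; Z[9]=0
i=10: outside box; Z[10]=0
i=11: outside box; Z[11]=2 scan→box=[11,13)
i=12: min(r-i=1, Z[1]=0)=0; Z[12]=0
i=13: outside box; Z[13]=0
i=14: outside box; Z[14]=0
i=15: outside box; Z[15]=0
i=16: outside box; Z[16]=0
i=17: outside box; Z[17]=0
i=18: outside box; Z[18]=0

[19, 0, 2, 0, 0, 0, 0, 0, 0, 0, 0, 2, 0, 0, 0, 0, 0, 0, 0]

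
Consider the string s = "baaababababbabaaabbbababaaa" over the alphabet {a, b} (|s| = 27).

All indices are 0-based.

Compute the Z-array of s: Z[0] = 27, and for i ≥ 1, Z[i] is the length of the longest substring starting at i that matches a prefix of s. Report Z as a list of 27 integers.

Z[0]=27
i=1: i≥r, start 0; Z[1]=0
i=2: i≥r, start 0; Z[2]=0
i=3: i≥r, start 0; Z[3]=0
i=4: i≥r, start 0; Z[4]=2 scan→box=[4,6)
i=5: min(r-i=1, Z[1]=0)=0; Z[5]=0
i=6: i≥r, start 0; Z[6]=2 scan→box=[6,8)
i=7: min(r-i=1, Z[1]=0)=0; Z[7]=0
i=8: i≥r, start 0; Z[8]=2 scan→box=[8,10)
i=9: min(r-i=1, Z[1]=0)=0; Z[9]=0
i=10: i≥r, start 0; Z[10]=1 scan→box=[10,11)
i=11: i≥r, start 0; Z[11]=2 scan→box=[11,13)
i=12: min(r-i=1, Z[1]=0)=0; Z[12]=0
i=13: i≥r, start 0; Z[13]=5 scan→box=[13,18)
i=14: min(r-i=4, Z[1]=0)=0; Z[14]=0
i=15: min(r-i=3, Z[2]=0)=0; Z[15]=0
i=16: min(r-i=2, Z[3]=0)=0; Z[16]=0
i=17: min(r-i=1, Z[4]=2)=1; Z[17]=1
i=18: i≥r, start 0; Z[18]=1 scan→box=[18,19)
i=19: i≥r, start 0; Z[19]=2 scan→box=[19,21)
i=20: min(r-i=1, Z[1]=0)=0; Z[20]=0
i=21: i≥r, start 0; Z[21]=2 scan→box=[21,23)
i=22: min(r-i=1, Z[1]=0)=0; Z[22]=0
i=23: i≥r, start 0; Z[23]=4 scan→box=[23,27)
i=24: min(r-i=3, Z[1]=0)=0; Z[24]=0
i=25: min(r-i=2, Z[2]=0)=0; Z[25]=0
i=26: min(r-i=1, Z[3]=0)=0; Z[26]=0

[27, 0, 0, 0, 2, 0, 2, 0, 2, 0, 1, 2, 0, 5, 0, 0, 0, 1, 1, 2, 0, 2, 0, 4, 0, 0, 0]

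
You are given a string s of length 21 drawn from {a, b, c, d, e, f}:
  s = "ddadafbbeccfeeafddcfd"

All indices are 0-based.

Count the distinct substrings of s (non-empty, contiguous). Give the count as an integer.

211

sorted suffixes:
  #0 SA[0]=2  'adafbbeccfeeafddcfd'
  #1 SA[1]=4  'afbbeccfeeafddcfd'
  #2 SA[2]=14  'afddcfd'
  #3 SA[3]=6  'bbeccfeeafddcfd'
  #4 SA[4]=7  'beccfeeafddcfd'
  #5 SA[5]=9  'ccfeeafddcfd'
  #6 SA[6]=18  'cfd'
  #7 SA[7]=10  'cfeeafddcfd'
  #8 SA[8]=20  'd'
  #9 SA[9]=1  'dadafbbeccfeeafddcfd'
  #10 SA[10]=3  'dafbbeccfeeafddcfd'
  #11 SA[11]=17  'dcfd'
  #12 SA[12]=0  'ddadafbbeccfeeafddcfd'
  #13 SA[13]=16  'ddcfd'
  #14 SA[14]=13  'eafddcfd'
  #15 SA[15]=8  'eccfeeafddcfd'
  #16 SA[16]=12  'eeafddcfd'
  #17 SA[17]=5  'fbbeccfeeafddcfd'
  #18 SA[18]=19  'fd'
  #19 SA[19]=15  'fddcfd'
  #20 SA[20]=11  'feeafddcfd'

SA = [2, 4, 14, 6, 7, 9, 18, 10, 20, 1, 3, 17, 0, 16, 13, 8, 12, 5, 19, 15, 11]
rank  pair      lcp
   1  s[2:],s[4:]  1  'a'
   2  s[4:],s[14:]  2  'af'
   3  s[14:],s[6:]  0  ''
   4  s[6:],s[7:]  1  'b'
   5  s[7:],s[9:]  0  ''
   6  s[9:],s[18:]  1  'c'
   7  s[18:],s[10:]  2  'cf'
   8  s[10:],s[20:]  0  ''
   9  s[20:],s[1:]  1  'd'
  10  s[1:],s[3:]  2  'da'
  11  s[3:],s[17:]  1  'd'
  12  s[17:],s[0:]  1  'd'
  13  s[0:],s[16:]  2  'dd'
  14  s[16:],s[13:]  0  ''
  15  s[13:],s[8:]  1  'e'
  16  s[8:],s[12:]  1  'e'
  17  s[12:],s[5:]  0  ''
  18  s[5:],s[19:]  1  'f'
  19  s[19:],s[15:]  2  'fd'
  20  s[15:],s[11:]  1  'f'

n(n+1)/2 = 21·22/2 = 231
Σ LCP = 0 + 1 + 2 + 0 + 1 + 0 + 1 + 2 + 0 + 1 + 2 + 1 + 1 + 2 + 0 + 1 + 1 + 0 + 1 + 2 + 1 = 20
distinct = 231 − 20 = 211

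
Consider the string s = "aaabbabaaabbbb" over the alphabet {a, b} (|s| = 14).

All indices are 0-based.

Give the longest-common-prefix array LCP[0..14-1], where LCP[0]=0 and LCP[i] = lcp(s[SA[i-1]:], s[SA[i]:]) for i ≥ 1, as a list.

rank→(start, suffix):
  0 → (0, 'aaabbabaaabbbb')
  1 → (7, 'aaabbbb')
  2 → (1, 'aabbabaaabbbb')
  3 → (8, 'aabbbb')
  4 → (5, 'abaaabbbb')
  5 → (2, 'abbabaaabbbb')
  6 → (9, 'abbbb')
  7 → (13, 'b')
  8 → (6, 'baaabbbb')
  9 → (4, 'babaaabbbb')
  10 → (12, 'bb')
  11 → (3, 'bbabaaabbbb')
  12 → (11, 'bbb')
  13 → (10, 'bbbb')

SA = [0, 7, 1, 8, 5, 2, 9, 13, 6, 4, 12, 3, 11, 10]
rank  pair      lcp
   1  s[0:],s[7:]  5  'aaabb'
   2  s[7:],s[1:]  2  'aa'
   3  s[1:],s[8:]  4  'aabb'
   4  s[8:],s[5:]  1  'a'
   5  s[5:],s[2:]  2  'ab'
   6  s[2:],s[9:]  3  'abb'
   7  s[9:],s[13:]  0  ''
   8  s[13:],s[6:]  1  'b'
   9  s[6:],s[4:]  2  'ba'
  10  s[4:],s[12:]  1  'b'
  11  s[12:],s[3:]  2  'bb'
  12  s[3:],s[11:]  2  'bb'
  13  s[11:],s[10:]  3  'bbb'

[0, 5, 2, 4, 1, 2, 3, 0, 1, 2, 1, 2, 2, 3]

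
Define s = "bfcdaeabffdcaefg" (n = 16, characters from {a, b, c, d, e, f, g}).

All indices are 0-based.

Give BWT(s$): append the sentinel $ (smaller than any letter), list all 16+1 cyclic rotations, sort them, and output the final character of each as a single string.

gedc$adfcfaabfbef

rank  rotation           last
    0  $bfcdaeabffdcaefg  g
    1  abffdcaefg$bfcdae  e
    2  aeabffdcaefg$bfcd  d
    3  aefg$bfcdaeabffdc  c
    4  bfcdaeabffdcaefg$  $
    5  bffdcaefg$bfcdaea  a
    6  caefg$bfcdaeabffd  d
    7  cdaeabffdcaefg$bf  f
    8  daeabffdcaefg$bfc  c
    9  dcaefg$bfcdaeabff  f
   10  eabffdcaefg$bfcda  a
   11  efg$bfcdaeabffdca  a
   12  fcdaeabffdcaefg$b  b
   13  fdcaefg$bfcdaeabf  f
   14  ffdcaefg$bfcdaeab  b
   15  fg$bfcdaeabffdcae  e
   16  g$bfcdaeabffdcaef  f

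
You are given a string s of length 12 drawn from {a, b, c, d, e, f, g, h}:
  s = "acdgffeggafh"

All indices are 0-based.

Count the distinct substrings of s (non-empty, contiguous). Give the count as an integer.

73

rank→(start, suffix):
  0 → (0, 'acdgffeggafh')
  1 → (9, 'afh')
  2 → (1, 'cdgffeggafh')
  3 → (2, 'dgffeggafh')
  4 → (6, 'eggafh')
  5 → (5, 'feggafh')
  6 → (4, 'ffeggafh')
  7 → (10, 'fh')
  8 → (8, 'gafh')
  9 → (3, 'gffeggafh')
  10 → (7, 'ggafh')
  11 → (11, 'h')

SA = [0, 9, 1, 2, 6, 5, 4, 10, 8, 3, 7, 11]
i: (SA[i-1],SA[i]) lcp shared
  1: (0,9) 1 'a'
  2: (9,1) 0 ''
  3: (1,2) 0 ''
  4: (2,6) 0 ''
  5: (6,5) 0 ''
  6: (5,4) 1 'f'
  7: (4,10) 1 'f'
  8: (10,8) 0 ''
  9: (8,3) 1 'g'
  10: (3,7) 1 'g'
  11: (7,11) 0 ''

n(n+1)/2 = 12·13/2 = 78
Σ LCP = 0 + 1 + 0 + 0 + 0 + 0 + 1 + 1 + 0 + 1 + 1 + 0 = 5
distinct = 78 − 5 = 73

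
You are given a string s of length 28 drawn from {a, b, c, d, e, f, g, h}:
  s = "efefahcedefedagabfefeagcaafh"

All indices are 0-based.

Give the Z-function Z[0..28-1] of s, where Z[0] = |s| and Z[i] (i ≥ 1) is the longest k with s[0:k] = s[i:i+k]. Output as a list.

[28, 0, 2, 0, 0, 0, 0, 1, 0, 3, 0, 1, 0, 0, 0, 0, 0, 0, 3, 0, 1, 0, 0, 0, 0, 0, 0, 0]

Z[0]=28
i=1: fresh scan; Z[1]=0
i=2: fresh scan; Z[2]=2 scan→box=[2,4)
i=3: min(r-i=1, Z[1]=0)=0; Z[3]=0
i=4: fresh scan; Z[4]=0
i=5: fresh scan; Z[5]=0
i=6: fresh scan; Z[6]=0
i=7: fresh scan; Z[7]=1 scan→box=[7,8)
i=8: fresh scan; Z[8]=0
i=9: fresh scan; Z[9]=3 scan→box=[9,12)
i=10: min(r-i=2, Z[1]=0)=0; Z[10]=0
i=11: min(r-i=1, Z[2]=2)=1; Z[11]=1
i=12: fresh scan; Z[12]=0
i=13: fresh scan; Z[13]=0
i=14: fresh scan; Z[14]=0
i=15: fresh scan; Z[15]=0
i=16: fresh scan; Z[16]=0
i=17: fresh scan; Z[17]=0
i=18: fresh scan; Z[18]=3 scan→box=[18,21)
i=19: min(r-i=2, Z[1]=0)=0; Z[19]=0
i=20: min(r-i=1, Z[2]=2)=1; Z[20]=1
i=21: fresh scan; Z[21]=0
i=22: fresh scan; Z[22]=0
i=23: fresh scan; Z[23]=0
i=24: fresh scan; Z[24]=0
i=25: fresh scan; Z[25]=0
i=26: fresh scan; Z[26]=0
i=27: fresh scan; Z[27]=0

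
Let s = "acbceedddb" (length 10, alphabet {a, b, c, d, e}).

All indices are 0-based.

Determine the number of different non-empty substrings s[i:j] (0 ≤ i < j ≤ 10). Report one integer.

sorted suffixes:
  #0 SA[0]=0  'acbceedddb'
  #1 SA[1]=9  'b'
  #2 SA[2]=2  'bceedddb'
  #3 SA[3]=1  'cbceedddb'
  #4 SA[4]=3  'ceedddb'
  #5 SA[5]=8  'db'
  #6 SA[6]=7  'ddb'
  #7 SA[7]=6  'dddb'
  #8 SA[8]=5  'edddb'
  #9 SA[9]=4  'eedddb'

SA = [0, 9, 2, 1, 3, 8, 7, 6, 5, 4]
[i] adj suffixes → lcp
  [1] 0/9 → 0 ('')
  [2] 9/2 → 1 ('b')
  [3] 2/1 → 0 ('')
  [4] 1/3 → 1 ('c')
  [5] 3/8 → 0 ('')
  [6] 8/7 → 1 ('d')
  [7] 7/6 → 2 ('dd')
  [8] 6/5 → 0 ('')
  [9] 5/4 → 1 ('e')

n(n+1)/2 = 10·11/2 = 55
Σ LCP = 0 + 0 + 1 + 0 + 1 + 0 + 1 + 2 + 0 + 1 = 6
distinct = 55 − 6 = 49

49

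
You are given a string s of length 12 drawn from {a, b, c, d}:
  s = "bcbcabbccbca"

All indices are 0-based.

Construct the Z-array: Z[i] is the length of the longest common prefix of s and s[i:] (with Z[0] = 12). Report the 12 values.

[12, 0, 2, 0, 0, 1, 2, 0, 0, 2, 0, 0]

Z[0]=12
i=1: fresh scan; Z[1]=0
i=2: fresh scan; Z[2]=2 grow→box=[2,4)
i=3: min(r-i=1, Z[1]=0)=0; Z[3]=0
i=4: fresh scan; Z[4]=0
i=5: fresh scan; Z[5]=1 grow→box=[5,6)
i=6: fresh scan; Z[6]=2 grow→box=[6,8)
i=7: min(r-i=1, Z[1]=0)=0; Z[7]=0
i=8: fresh scan; Z[8]=0
i=9: fresh scan; Z[9]=2 grow→box=[9,11)
i=10: min(r-i=1, Z[1]=0)=0; Z[10]=0
i=11: fresh scan; Z[11]=0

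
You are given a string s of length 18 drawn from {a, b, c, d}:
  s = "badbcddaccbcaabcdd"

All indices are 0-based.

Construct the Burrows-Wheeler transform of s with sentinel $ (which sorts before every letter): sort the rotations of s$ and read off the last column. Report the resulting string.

rank  rotation             last
    0  $badbcddaccbcaabcdd  d
    1  aabcdd$badbcddaccbc  c
    2  abcdd$badbcddaccbca  a
    3  accbcaabcdd$badbcdd  d
    4  adbcddaccbcaabcdd$b  b
    5  badbcddaccbcaabcdd$  $
    6  bcaabcdd$badbcddacc  c
    7  bcdd$badbcddaccbcaa  a
    8  bcddaccbcaabcdd$bad  d
    9  caabcdd$badbcddaccb  b
   10  cbcaabcdd$badbcddac  c
   11  ccbcaabcdd$badbcdda  a
   12  cdd$badbcddaccbcaab  b
   13  cddaccbcaabcdd$badb  b
   14  d$badbcddaccbcaabcd  d
   15  daccbcaabcdd$badbcd  d
   16  dbcddaccbcaabcdd$ba  a
   17  dd$badbcddaccbcaabc  c
   18  ddaccbcaabcdd$badbc  c

dcadb$cadbcabbddacc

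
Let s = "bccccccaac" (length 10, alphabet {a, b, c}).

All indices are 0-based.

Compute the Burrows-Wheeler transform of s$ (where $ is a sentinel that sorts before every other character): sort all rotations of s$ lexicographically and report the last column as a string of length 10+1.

rank  rotation     last
    0  $bccccccaac  c
    1  aac$bcccccc  c
    2  ac$bcccccca  a
    3  bccccccaac$  $
    4  c$bccccccaa  a
    5  caac$bccccc  c
    6  ccaac$bcccc  c
    7  cccaac$bccc  c
    8  ccccaac$bcc  c
    9  cccccaac$bc  c
   10  ccccccaac$b  b

cca$acccccb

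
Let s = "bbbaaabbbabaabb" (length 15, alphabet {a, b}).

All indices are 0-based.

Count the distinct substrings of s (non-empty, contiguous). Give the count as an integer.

rank | idx | suffix
   0 |   3 | aaabbbabaabb
   1 |  11 | aabb
   2 |   4 | aabbbabaabb
   3 |   9 | abaabb
   4 |  12 | abb
   5 |   5 | abbbabaabb
   6 |  14 | b
   7 |   2 | baaabbbabaabb
   8 |  10 | baabb
   9 |   8 | babaabb
  10 |  13 | bb
  11 |   1 | bbaaabbbabaabb
  12 |   7 | bbabaabb
  13 |   0 | bbbaaabbbabaabb
  14 |   6 | bbbabaabb

SA = [3, 11, 4, 9, 12, 5, 14, 2, 10, 8, 13, 1, 7, 0, 6]
i: (SA[i-1],SA[i]) lcp shared
  1: (3,11) 2 'aa'
  2: (11,4) 4 'aabb'
  3: (4,9) 1 'a'
  4: (9,12) 2 'ab'
  5: (12,5) 3 'abb'
  6: (5,14) 0 ''
  7: (14,2) 1 'b'
  8: (2,10) 3 'baa'
  9: (10,8) 2 'ba'
  10: (8,13) 1 'b'
  11: (13,1) 2 'bb'
  12: (1,7) 3 'bba'
  13: (7,0) 2 'bb'
  14: (0,6) 4 'bbba'

n(n+1)/2 = 15·16/2 = 120
Σ LCP = 0 + 2 + 4 + 1 + 2 + 3 + 0 + 1 + 3 + 2 + 1 + 2 + 3 + 2 + 4 = 30
distinct = 120 − 30 = 90

90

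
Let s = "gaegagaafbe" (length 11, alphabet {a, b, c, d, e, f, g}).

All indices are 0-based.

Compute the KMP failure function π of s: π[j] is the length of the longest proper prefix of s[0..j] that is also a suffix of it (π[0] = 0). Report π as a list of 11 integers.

[0, 0, 0, 1, 2, 1, 2, 0, 0, 0, 0]

π[0] = 0
j=1 s[j]='a': π[1]=0 (border '')
j=2 s[j]='e': π[2]=0 (border '')
j=3 s[j]='g': π[3]=1 (border 'g')
j=4 s[j]='a': π[4]=2 (border 'ga')
j=5 s[j]='g': k: 2→0; π[5]=1 (border 'g')
j=6 s[j]='a': π[6]=2 (border 'ga')
j=7 s[j]='a': k: 2→0; π[7]=0 (border '')
j=8 s[j]='f': π[8]=0 (border '')
j=9 s[j]='b': π[9]=0 (border '')
j=10 s[j]='e': π[10]=0 (border '')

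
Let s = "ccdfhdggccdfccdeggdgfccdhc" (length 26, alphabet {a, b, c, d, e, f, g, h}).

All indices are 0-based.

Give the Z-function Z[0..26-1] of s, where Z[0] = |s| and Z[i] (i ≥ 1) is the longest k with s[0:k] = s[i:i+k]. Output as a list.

Z[0]=26
i=1: outside box; Z[1]=1 scan→box=[1,2)
i=2: outside box; Z[2]=0
i=3: outside box; Z[3]=0
i=4: outside box; Z[4]=0
i=5: outside box; Z[5]=0
i=6: outside box; Z[6]=0
i=7: outside box; Z[7]=0
i=8: outside box; Z[8]=4 scan→box=[8,12)
i=9: min(r-i=3, Z[1]=1)=1; Z[9]=1
i=10: min(r-i=2, Z[2]=0)=0; Z[10]=0
i=11: min(r-i=1, Z[3]=0)=0; Z[11]=0
i=12: outside box; Z[12]=3 scan→box=[12,15)
i=13: min(r-i=2, Z[1]=1)=1; Z[13]=1
i=14: min(r-i=1, Z[2]=0)=0; Z[14]=0
i=15: outside box; Z[15]=0
i=16: outside box; Z[16]=0
i=17: outside box; Z[17]=0
i=18: outside box; Z[18]=0
i=19: outside box; Z[19]=0
i=20: outside box; Z[20]=0
i=21: outside box; Z[21]=3 scan→box=[21,24)
i=22: min(r-i=2, Z[1]=1)=1; Z[22]=1
i=23: min(r-i=1, Z[2]=0)=0; Z[23]=0
i=24: outside box; Z[24]=0
i=25: outside box; Z[25]=1 scan→box=[25,26)

[26, 1, 0, 0, 0, 0, 0, 0, 4, 1, 0, 0, 3, 1, 0, 0, 0, 0, 0, 0, 0, 3, 1, 0, 0, 1]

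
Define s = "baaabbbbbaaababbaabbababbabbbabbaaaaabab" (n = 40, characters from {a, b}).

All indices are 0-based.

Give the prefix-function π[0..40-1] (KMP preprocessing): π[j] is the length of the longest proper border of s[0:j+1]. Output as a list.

π[0] = 0
j=1 s[j]='a': π[1]=0 (border '')
j=2 s[j]='a': π[2]=0 (border '')
j=3 s[j]='a': π[3]=0 (border '')
j=4 s[j]='b': π[4]=1 (border 'b')
j=5 s[j]='b': k: 1→0; π[5]=1 (border 'b')
j=6 s[j]='b': k: 1→0; π[6]=1 (border 'b')
j=7 s[j]='b': k: 1→0; π[7]=1 (border 'b')
j=8 s[j]='b': k: 1→0; π[8]=1 (border 'b')
j=9 s[j]='a': π[9]=2 (border 'ba')
j=10 s[j]='a': π[10]=3 (border 'baa')
j=11 s[j]='a': π[11]=4 (border 'baaa')
j=12 s[j]='b': π[12]=5 (border 'baaab')
j=13 s[j]='a': k: 5→1; π[13]=2 (border 'ba')
j=14 s[j]='b': k: 2→0; π[14]=1 (border 'b')
j=15 s[j]='b': k: 1→0; π[15]=1 (border 'b')
j=16 s[j]='a': π[16]=2 (border 'ba')
j=17 s[j]='a': π[17]=3 (border 'baa')
j=18 s[j]='b': k: 3→0; π[18]=1 (border 'b')
j=19 s[j]='b': k: 1→0; π[19]=1 (border 'b')
j=20 s[j]='a': π[20]=2 (border 'ba')
j=21 s[j]='b': k: 2→0; π[21]=1 (border 'b')
j=22 s[j]='a': π[22]=2 (border 'ba')
j=23 s[j]='b': k: 2→0; π[23]=1 (border 'b')
j=24 s[j]='b': k: 1→0; π[24]=1 (border 'b')
j=25 s[j]='a': π[25]=2 (border 'ba')
j=26 s[j]='b': k: 2→0; π[26]=1 (border 'b')
j=27 s[j]='b': k: 1→0; π[27]=1 (border 'b')
j=28 s[j]='b': k: 1→0; π[28]=1 (border 'b')
j=29 s[j]='a': π[29]=2 (border 'ba')
j=30 s[j]='b': k: 2→0; π[30]=1 (border 'b')
j=31 s[j]='b': k: 1→0; π[31]=1 (border 'b')
j=32 s[j]='a': π[32]=2 (border 'ba')
j=33 s[j]='a': π[33]=3 (border 'baa')
j=34 s[j]='a': π[34]=4 (border 'baaa')
j=35 s[j]='a': k: 4→0; π[35]=0 (border '')
j=36 s[j]='a': π[36]=0 (border '')
j=37 s[j]='b': π[37]=1 (border 'b')
j=38 s[j]='a': π[38]=2 (border 'ba')
j=39 s[j]='b': k: 2→0; π[39]=1 (border 'b')

[0, 0, 0, 0, 1, 1, 1, 1, 1, 2, 3, 4, 5, 2, 1, 1, 2, 3, 1, 1, 2, 1, 2, 1, 1, 2, 1, 1, 1, 2, 1, 1, 2, 3, 4, 0, 0, 1, 2, 1]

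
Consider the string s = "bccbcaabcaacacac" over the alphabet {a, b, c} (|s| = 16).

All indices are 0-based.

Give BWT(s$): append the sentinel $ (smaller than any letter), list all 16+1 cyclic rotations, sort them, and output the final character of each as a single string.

rank  rotation           last
    0  $bccbcaabcaacacac  c
    1  aabcaacacac$bccbc  c
    2  aacacac$bccbcaabc  c
    3  abcaacacac$bccbca  a
    4  ac$bccbcaabcaacac  c
    5  acac$bccbcaabcaac  c
    6  acacac$bccbcaabca  a
    7  bcaabcaacacac$bcc  c
    8  bcaacacac$bccbcaa  a
    9  bccbcaabcaacacac$  $
   10  c$bccbcaabcaacaca  a
   11  caabcaacacac$bccb  b
   12  caacacac$bccbcaab  b
   13  cac$bccbcaabcaaca  a
   14  cacac$bccbcaabcaa  a
   15  cbcaabcaacacac$bc  c
   16  ccbcaabcaacacac$b  b

cccaccaca$abbaacb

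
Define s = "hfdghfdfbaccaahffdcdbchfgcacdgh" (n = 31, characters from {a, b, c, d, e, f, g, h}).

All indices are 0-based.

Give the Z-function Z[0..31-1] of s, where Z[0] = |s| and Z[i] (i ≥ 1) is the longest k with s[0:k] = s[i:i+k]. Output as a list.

[31, 0, 0, 0, 3, 0, 0, 0, 0, 0, 0, 0, 0, 0, 2, 0, 0, 0, 0, 0, 0, 0, 2, 0, 0, 0, 0, 0, 0, 0, 1]

Z[0]=31
i=1: i≥r, start 0; Z[1]=0
i=2: i≥r, start 0; Z[2]=0
i=3: i≥r, start 0; Z[3]=0
i=4: i≥r, start 0; Z[4]=3 scan→box=[4,7)
i=5: min(r-i=2, Z[1]=0)=0; Z[5]=0
i=6: min(r-i=1, Z[2]=0)=0; Z[6]=0
i=7: i≥r, start 0; Z[7]=0
i=8: i≥r, start 0; Z[8]=0
i=9: i≥r, start 0; Z[9]=0
i=10: i≥r, start 0; Z[10]=0
i=11: i≥r, start 0; Z[11]=0
i=12: i≥r, start 0; Z[12]=0
i=13: i≥r, start 0; Z[13]=0
i=14: i≥r, start 0; Z[14]=2 scan→box=[14,16)
i=15: min(r-i=1, Z[1]=0)=0; Z[15]=0
i=16: i≥r, start 0; Z[16]=0
i=17: i≥r, start 0; Z[17]=0
i=18: i≥r, start 0; Z[18]=0
i=19: i≥r, start 0; Z[19]=0
i=20: i≥r, start 0; Z[20]=0
i=21: i≥r, start 0; Z[21]=0
i=22: i≥r, start 0; Z[22]=2 scan→box=[22,24)
i=23: min(r-i=1, Z[1]=0)=0; Z[23]=0
i=24: i≥r, start 0; Z[24]=0
i=25: i≥r, start 0; Z[25]=0
i=26: i≥r, start 0; Z[26]=0
i=27: i≥r, start 0; Z[27]=0
i=28: i≥r, start 0; Z[28]=0
i=29: i≥r, start 0; Z[29]=0
i=30: i≥r, start 0; Z[30]=1 scan→box=[30,31)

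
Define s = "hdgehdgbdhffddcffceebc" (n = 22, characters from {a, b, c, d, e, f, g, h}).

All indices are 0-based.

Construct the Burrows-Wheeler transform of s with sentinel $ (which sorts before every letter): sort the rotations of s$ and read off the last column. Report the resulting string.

rank  rotation                 last
    0  $hdgehdgbdhffddcffceebc  c
    1  bc$hdgehdgbdhffddcffcee  e
    2  bdhffddcffceebc$hdgehdg  g
    3  c$hdgehdgbdhffddcffceeb  b
    4  ceebc$hdgehdgbdhffddcff  f
    5  cffceebc$hdgehdgbdhffdd  d
    6  dcffceebc$hdgehdgbdhffd  d
    7  ddcffceebc$hdgehdgbdhff  f
    8  dgbdhffddcffceebc$hdgeh  h
    9  dgehdgbdhffddcffceebc$h  h
   10  dhffddcffceebc$hdgehdgb  b
   11  ebc$hdgehdgbdhffddcffce  e
   12  eebc$hdgehdgbdhffddcffc  c
   13  ehdgbdhffddcffceebc$hdg  g
   14  fceebc$hdgehdgbdhffddcf  f
   15  fddcffceebc$hdgehdgbdhf  f
   16  ffceebc$hdgehdgbdhffddc  c
   17  ffddcffceebc$hdgehdgbdh  h
   18  gbdhffddcffceebc$hdgehd  d
   19  gehdgbdhffddcffceebc$hd  d
   20  hdgbdhffddcffceebc$hdge  e
   21  hdgehdgbdhffddcffceebc$  $
   22  hffddcffceebc$hdgehdgbd  d

cegbfddfhhbecgffchdde$d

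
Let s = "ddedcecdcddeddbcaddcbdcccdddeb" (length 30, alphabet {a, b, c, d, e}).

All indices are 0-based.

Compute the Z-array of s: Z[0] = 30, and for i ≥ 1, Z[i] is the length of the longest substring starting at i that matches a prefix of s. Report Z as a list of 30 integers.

Z[0]=30
i=1: outside box; Z[1]=1 grow→box=[1,2)
i=2: outside box; Z[2]=0
i=3: outside box; Z[3]=1 grow→box=[3,4)
i=4: outside box; Z[4]=0
i=5: outside box; Z[5]=0
i=6: outside box; Z[6]=0
i=7: outside box; Z[7]=1 grow→box=[7,8)
i=8: outside box; Z[8]=0
i=9: outside box; Z[9]=4 grow→box=[9,13)
i=10: min(r-i=3, Z[1]=1)=1; Z[10]=1
i=11: min(r-i=2, Z[2]=0)=0; Z[11]=0
i=12: min(r-i=1, Z[3]=1)=1; Z[12]=2 grow→box=[12,14)
i=13: min(r-i=1, Z[1]=1)=1; Z[13]=1
i=14: outside box; Z[14]=0
i=15: outside box; Z[15]=0
i=16: outside box; Z[16]=0
i=17: outside box; Z[17]=2 grow→box=[17,19)
i=18: min(r-i=1, Z[1]=1)=1; Z[18]=1
i=19: outside box; Z[19]=0
i=20: outside box; Z[20]=0
i=21: outside box; Z[21]=1 grow→box=[21,22)
i=22: outside box; Z[22]=0
i=23: outside box; Z[23]=0
i=24: outside box; Z[24]=0
i=25: outside box; Z[25]=2 grow→box=[25,27)
i=26: min(r-i=1, Z[1]=1)=1; Z[26]=3 grow→box=[26,29)
i=27: min(r-i=2, Z[1]=1)=1; Z[27]=1
i=28: min(r-i=1, Z[2]=0)=0; Z[28]=0
i=29: outside box; Z[29]=0

[30, 1, 0, 1, 0, 0, 0, 1, 0, 4, 1, 0, 2, 1, 0, 0, 0, 2, 1, 0, 0, 1, 0, 0, 0, 2, 3, 1, 0, 0]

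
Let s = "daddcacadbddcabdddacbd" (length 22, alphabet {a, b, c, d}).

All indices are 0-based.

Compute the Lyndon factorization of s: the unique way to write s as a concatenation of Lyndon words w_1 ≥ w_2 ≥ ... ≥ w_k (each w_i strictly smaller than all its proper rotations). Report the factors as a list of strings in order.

emit factor 1: 'd' (i=0, period=1)
emit factor 2: 'addc' (i=1, period=4)
emit factor 3: 'acadbddc' (i=5, period=8)
emit factor 4: 'abdddacbd' (i=13, period=9)

["d", "addc", "acadbddc", "abdddacbd"]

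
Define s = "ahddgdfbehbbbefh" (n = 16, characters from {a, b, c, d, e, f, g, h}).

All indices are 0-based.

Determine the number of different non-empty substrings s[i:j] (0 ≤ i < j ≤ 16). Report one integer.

125

sorted suffixes:
  #0 SA[0]=0  'ahddgdfbehbbbefh'
  #1 SA[1]=10  'bbbefh'
  #2 SA[2]=11  'bbefh'
  #3 SA[3]=12  'befh'
  #4 SA[4]=7  'behbbbefh'
  #5 SA[5]=2  'ddgdfbehbbbefh'
  #6 SA[6]=5  'dfbehbbbefh'
  #7 SA[7]=3  'dgdfbehbbbefh'
  #8 SA[8]=13  'efh'
  #9 SA[9]=8  'ehbbbefh'
  #10 SA[10]=6  'fbehbbbefh'
  #11 SA[11]=14  'fh'
  #12 SA[12]=4  'gdfbehbbbefh'
  #13 SA[13]=15  'h'
  #14 SA[14]=9  'hbbbefh'
  #15 SA[15]=1  'hddgdfbehbbbefh'

SA = [0, 10, 11, 12, 7, 2, 5, 3, 13, 8, 6, 14, 4, 15, 9, 1]
rank  pair      lcp
   1  s[0:],s[10:]  0  ''
   2  s[10:],s[11:]  2  'bb'
   3  s[11:],s[12:]  1  'b'
   4  s[12:],s[7:]  2  'be'
   5  s[7:],s[2:]  0  ''
   6  s[2:],s[5:]  1  'd'
   7  s[5:],s[3:]  1  'd'
   8  s[3:],s[13:]  0  ''
   9  s[13:],s[8:]  1  'e'
  10  s[8:],s[6:]  0  ''
  11  s[6:],s[14:]  1  'f'
  12  s[14:],s[4:]  0  ''
  13  s[4:],s[15:]  0  ''
  14  s[15:],s[9:]  1  'h'
  15  s[9:],s[1:]  1  'h'

n(n+1)/2 = 16·17/2 = 136
Σ LCP = 0 + 0 + 2 + 1 + 2 + 0 + 1 + 1 + 0 + 1 + 0 + 1 + 0 + 0 + 1 + 1 = 11
distinct = 136 − 11 = 125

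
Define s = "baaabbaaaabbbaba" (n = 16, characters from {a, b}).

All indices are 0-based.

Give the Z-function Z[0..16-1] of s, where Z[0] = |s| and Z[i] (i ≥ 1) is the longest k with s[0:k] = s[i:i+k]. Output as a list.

Z[0]=16
i=1: outside box; Z[1]=0
i=2: outside box; Z[2]=0
i=3: outside box; Z[3]=0
i=4: outside box; Z[4]=1 extend→box=[4,5)
i=5: outside box; Z[5]=4 extend→box=[5,9)
i=6: min(r-i=3, Z[1]=0)=0; Z[6]=0
i=7: min(r-i=2, Z[2]=0)=0; Z[7]=0
i=8: min(r-i=1, Z[3]=0)=0; Z[8]=0
i=9: outside box; Z[9]=0
i=10: outside box; Z[10]=1 extend→box=[10,11)
i=11: outside box; Z[11]=1 extend→box=[11,12)
i=12: outside box; Z[12]=2 extend→box=[12,14)
i=13: min(r-i=1, Z[1]=0)=0; Z[13]=0
i=14: outside box; Z[14]=2 extend→box=[14,16)
i=15: min(r-i=1, Z[1]=0)=0; Z[15]=0

[16, 0, 0, 0, 1, 4, 0, 0, 0, 0, 1, 1, 2, 0, 2, 0]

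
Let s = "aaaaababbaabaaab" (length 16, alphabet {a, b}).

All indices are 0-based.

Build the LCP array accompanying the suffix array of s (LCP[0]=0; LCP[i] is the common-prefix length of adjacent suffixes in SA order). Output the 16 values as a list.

rank | idx | suffix
   0 |   0 | aaaaababbaabaaab
   1 |   1 | aaaababbaabaaab
   2 |  12 | aaab
   3 |   2 | aaababbaabaaab
   4 |  13 | aab
   5 |   9 | aabaaab
   6 |   3 | aababbaabaaab
   7 |  14 | ab
   8 |  10 | abaaab
   9 |   4 | ababbaabaaab
  10 |   6 | abbaabaaab
  11 |  15 | b
  12 |  11 | baaab
  13 |   8 | baabaaab
  14 |   5 | babbaabaaab
  15 |   7 | bbaabaaab

SA = [0, 1, 12, 2, 13, 9, 3, 14, 10, 4, 6, 15, 11, 8, 5, 7]
[i] adj suffixes → lcp
  [1] 0/1 → 4 ('aaaa')
  [2] 1/12 → 3 ('aaa')
  [3] 12/2 → 4 ('aaab')
  [4] 2/13 → 2 ('aa')
  [5] 13/9 → 3 ('aab')
  [6] 9/3 → 4 ('aaba')
  [7] 3/14 → 1 ('a')
  [8] 14/10 → 2 ('ab')
  [9] 10/4 → 3 ('aba')
  [10] 4/6 → 2 ('ab')
  [11] 6/15 → 0 ('')
  [12] 15/11 → 1 ('b')
  [13] 11/8 → 3 ('baa')
  [14] 8/5 → 2 ('ba')
  [15] 5/7 → 1 ('b')

[0, 4, 3, 4, 2, 3, 4, 1, 2, 3, 2, 0, 1, 3, 2, 1]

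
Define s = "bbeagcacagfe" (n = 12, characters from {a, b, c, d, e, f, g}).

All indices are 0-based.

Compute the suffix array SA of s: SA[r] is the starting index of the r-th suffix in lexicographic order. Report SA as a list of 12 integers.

[6, 3, 8, 0, 1, 5, 7, 11, 2, 10, 4, 9]

sorted suffixes:
  #0 SA[0]=6  'acagfe'
  #1 SA[1]=3  'agcacagfe'
  #2 SA[2]=8  'agfe'
  #3 SA[3]=0  'bbeagcacagfe'
  #4 SA[4]=1  'beagcacagfe'
  #5 SA[5]=5  'cacagfe'
  #6 SA[6]=7  'cagfe'
  #7 SA[7]=11  'e'
  #8 SA[8]=2  'eagcacagfe'
  #9 SA[9]=10  'fe'
  #10 SA[10]=4  'gcacagfe'
  #11 SA[11]=9  'gfe'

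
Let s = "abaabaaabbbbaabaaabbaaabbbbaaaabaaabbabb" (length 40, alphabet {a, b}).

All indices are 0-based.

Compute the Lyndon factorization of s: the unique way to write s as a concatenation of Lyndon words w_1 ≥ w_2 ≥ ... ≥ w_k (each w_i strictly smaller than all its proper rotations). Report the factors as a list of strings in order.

emit factor 1: 'ab' (i=0, period=2)
emit factor 2: 'aab' (i=2, period=3)
emit factor 3: 'aaabbbbaab' (i=5, period=10)
emit factor 4: 'aaabbaaabbbb' (i=15, period=12)
emit factor 5: 'aaaabaaabbabb' (i=27, period=13)

["ab", "aab", "aaabbbbaab", "aaabbaaabbbb", "aaaabaaabbabb"]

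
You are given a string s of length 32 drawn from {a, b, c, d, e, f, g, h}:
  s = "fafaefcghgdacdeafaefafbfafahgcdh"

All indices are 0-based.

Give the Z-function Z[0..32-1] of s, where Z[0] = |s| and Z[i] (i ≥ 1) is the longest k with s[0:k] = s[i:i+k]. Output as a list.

Z[0]=32
i=1: i≥r, start 0; Z[1]=0
i=2: i≥r, start 0; Z[2]=2 scan→box=[2,4)
i=3: min(r-i=1, Z[1]=0)=0; Z[3]=0
i=4: i≥r, start 0; Z[4]=0
i=5: i≥r, start 0; Z[5]=1 scan→box=[5,6)
i=6: i≥r, start 0; Z[6]=0
i=7: i≥r, start 0; Z[7]=0
i=8: i≥r, start 0; Z[8]=0
i=9: i≥r, start 0; Z[9]=0
i=10: i≥r, start 0; Z[10]=0
i=11: i≥r, start 0; Z[11]=0
i=12: i≥r, start 0; Z[12]=0
i=13: i≥r, start 0; Z[13]=0
i=14: i≥r, start 0; Z[14]=0
i=15: i≥r, start 0; Z[15]=0
i=16: i≥r, start 0; Z[16]=2 scan→box=[16,18)
i=17: min(r-i=1, Z[1]=0)=0; Z[17]=0
i=18: i≥r, start 0; Z[18]=0
i=19: i≥r, start 0; Z[19]=3 scan→box=[19,22)
i=20: min(r-i=2, Z[1]=0)=0; Z[20]=0
i=21: min(r-i=1, Z[2]=2)=1; Z[21]=1
i=22: i≥r, start 0; Z[22]=0
i=23: i≥r, start 0; Z[23]=4 scan→box=[23,27)
i=24: min(r-i=3, Z[1]=0)=0; Z[24]=0
i=25: min(r-i=2, Z[2]=2)=2; Z[25]=2
i=26: min(r-i=1, Z[3]=0)=0; Z[26]=0
i=27: i≥r, start 0; Z[27]=0
i=28: i≥r, start 0; Z[28]=0
i=29: i≥r, start 0; Z[29]=0
i=30: i≥r, start 0; Z[30]=0
i=31: i≥r, start 0; Z[31]=0

[32, 0, 2, 0, 0, 1, 0, 0, 0, 0, 0, 0, 0, 0, 0, 0, 2, 0, 0, 3, 0, 1, 0, 4, 0, 2, 0, 0, 0, 0, 0, 0]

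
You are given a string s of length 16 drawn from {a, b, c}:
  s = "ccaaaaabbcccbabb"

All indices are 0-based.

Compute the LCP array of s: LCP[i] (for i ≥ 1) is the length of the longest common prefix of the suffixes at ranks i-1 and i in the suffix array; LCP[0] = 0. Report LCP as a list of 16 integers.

[0, 4, 3, 2, 1, 3, 0, 1, 1, 2, 1, 0, 1, 1, 2, 2]

rank | idx | suffix
   0 |   2 | aaaaabbcccbabb
   1 |   3 | aaaabbcccbabb
   2 |   4 | aaabbcccbabb
   3 |   5 | aabbcccbabb
   4 |  13 | abb
   5 |   6 | abbcccbabb
   6 |  15 | b
   7 |  12 | babb
   8 |  14 | bb
   9 |   7 | bbcccbabb
  10 |   8 | bcccbabb
  11 |   1 | caaaaabbcccbabb
  12 |  11 | cbabb
  13 |   0 | ccaaaaabbcccbabb
  14 |  10 | ccbabb
  15 |   9 | cccbabb

SA = [2, 3, 4, 5, 13, 6, 15, 12, 14, 7, 8, 1, 11, 0, 10, 9]
i: (SA[i-1],SA[i]) lcp shared
  1: (2,3) 4 'aaaa'
  2: (3,4) 3 'aaa'
  3: (4,5) 2 'aa'
  4: (5,13) 1 'a'
  5: (13,6) 3 'abb'
  6: (6,15) 0 ''
  7: (15,12) 1 'b'
  8: (12,14) 1 'b'
  9: (14,7) 2 'bb'
  10: (7,8) 1 'b'
  11: (8,1) 0 ''
  12: (1,11) 1 'c'
  13: (11,0) 1 'c'
  14: (0,10) 2 'cc'
  15: (10,9) 2 'cc'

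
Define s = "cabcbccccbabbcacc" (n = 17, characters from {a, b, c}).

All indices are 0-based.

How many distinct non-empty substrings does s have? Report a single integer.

130

sorted suffixes:
  #0 SA[0]=10  'abbcacc'
  #1 SA[1]=1  'abcbccccbabbcacc'
  #2 SA[2]=14  'acc'
  #3 SA[3]=9  'babbcacc'
  #4 SA[4]=11  'bbcacc'
  #5 SA[5]=12  'bcacc'
  #6 SA[6]=2  'bcbccccbabbcacc'
  #7 SA[7]=4  'bccccbabbcacc'
  #8 SA[8]=16  'c'
  #9 SA[9]=0  'cabcbccccbabbcacc'
  #10 SA[10]=13  'cacc'
  #11 SA[11]=8  'cbabbcacc'
  #12 SA[12]=3  'cbccccbabbcacc'
  #13 SA[13]=15  'cc'
  #14 SA[14]=7  'ccbabbcacc'
  #15 SA[15]=6  'cccbabbcacc'
  #16 SA[16]=5  'ccccbabbcacc'

SA = [10, 1, 14, 9, 11, 12, 2, 4, 16, 0, 13, 8, 3, 15, 7, 6, 5]
[i] adj suffixes → lcp
  [1] 10/1 → 2 ('ab')
  [2] 1/14 → 1 ('a')
  [3] 14/9 → 0 ('')
  [4] 9/11 → 1 ('b')
  [5] 11/12 → 1 ('b')
  [6] 12/2 → 2 ('bc')
  [7] 2/4 → 2 ('bc')
  [8] 4/16 → 0 ('')
  [9] 16/0 → 1 ('c')
  [10] 0/13 → 2 ('ca')
  [11] 13/8 → 1 ('c')
  [12] 8/3 → 2 ('cb')
  [13] 3/15 → 1 ('c')
  [14] 15/7 → 2 ('cc')
  [15] 7/6 → 2 ('cc')
  [16] 6/5 → 3 ('ccc')

n(n+1)/2 = 17·18/2 = 153
Σ LCP = 0 + 2 + 1 + 0 + 1 + 1 + 2 + 2 + 0 + 1 + 2 + 1 + 2 + 1 + 2 + 2 + 3 = 23
distinct = 153 − 23 = 130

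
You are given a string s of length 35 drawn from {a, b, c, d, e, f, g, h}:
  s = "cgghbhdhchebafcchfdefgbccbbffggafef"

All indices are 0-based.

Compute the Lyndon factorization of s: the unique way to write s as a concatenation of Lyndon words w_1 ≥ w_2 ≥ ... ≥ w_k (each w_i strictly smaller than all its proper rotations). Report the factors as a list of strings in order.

emit factor 1: 'cggh' (i=0, period=4)
emit factor 2: 'bhdhche' (i=4, period=7)
emit factor 3: 'b' (i=11, period=1)
emit factor 4: 'afcchfdefgbccbbffggafef' (i=12, period=23)

["cggh", "bhdhche", "b", "afcchfdefgbccbbffggafef"]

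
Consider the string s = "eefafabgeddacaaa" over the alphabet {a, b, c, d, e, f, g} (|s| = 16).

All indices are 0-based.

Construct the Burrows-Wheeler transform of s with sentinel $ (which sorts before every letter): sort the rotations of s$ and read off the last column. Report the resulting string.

rank  rotation           last
    0  $eefafabgeddacaaa  a
    1  a$eefafabgeddacaa  a
    2  aa$eefafabgeddaca  a
    3  aaa$eefafabgeddac  c
    4  abgeddacaaa$eefaf  f
    5  acaaa$eefafabgedd  d
    6  afabgeddacaaa$eef  f
    7  bgeddacaaa$eefafa  a
    8  caaa$eefafabgedda  a
    9  dacaaa$eefafabged  d
   10  ddacaaa$eefafabge  e
   11  eddacaaa$eefafabg  g
   12  eefafabgeddacaaa$  $
   13  efafabgeddacaaa$e  e
   14  fabgeddacaaa$eefa  a
   15  fafabgeddacaaa$ee  e
   16  geddacaaa$eefafab  b

aaacfdfaadeg$eaeb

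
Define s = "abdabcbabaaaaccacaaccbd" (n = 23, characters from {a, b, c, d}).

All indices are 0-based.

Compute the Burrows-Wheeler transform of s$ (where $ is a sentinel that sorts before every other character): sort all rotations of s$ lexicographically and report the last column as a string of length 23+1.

rank  rotation                  last
    0  $abdabcbabaaaaccacaaccbd  d
    1  aaaaccacaaccbd$abdabcbab  b
    2  aaaccacaaccbd$abdabcbaba  a
    3  aaccacaaccbd$abdabcbabaa  a
    4  aaccbd$abdabcbabaaaaccac  c
    5  abaaaaccacaaccbd$abdabcb  b
    6  abcbabaaaaccacaaccbd$abd  d
    7  abdabcbabaaaaccacaaccbd$  $
    8  acaaccbd$abdabcbabaaaacc  c
    9  accacaaccbd$abdabcbabaaa  a
   10  accbd$abdabcbabaaaaccaca  a
   11  baaaaccacaaccbd$abdabcba  a
   12  babaaaaccacaaccbd$abdabc  c
   13  bcbabaaaaccacaaccbd$abda  a
   14  bd$abdabcbabaaaaccacaacc  c
   15  bdabcbabaaaaccacaaccbd$a  a
   16  caaccbd$abdabcbabaaaacca  a
   17  cacaaccbd$abdabcbabaaaac  c
   18  cbabaaaaccacaaccbd$abdab  b
   19  cbd$abdabcbabaaaaccacaac  c
   20  ccacaaccbd$abdabcbabaaaa  a
   21  ccbd$abdabcbabaaaaccacaa  a
   22  d$abdabcbabaaaaccacaaccb  b
   23  dabcbabaaaaccacaaccbd$ab  b

dbaacbd$caaacacaacbcaabb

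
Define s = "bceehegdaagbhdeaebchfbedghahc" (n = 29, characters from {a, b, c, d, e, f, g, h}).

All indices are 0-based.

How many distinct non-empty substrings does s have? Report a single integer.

rank→(start, suffix):
  0 → (8, 'aagbhdeaebchfbedghahc')
  1 → (15, 'aebchfbedghahc')
  2 → (9, 'agbhdeaebchfbedghahc')
  3 → (26, 'ahc')
  4 → (0, 'bceehegdaagbhdeaebchfbedghahc')
  5 → (17, 'bchfbedghahc')
  6 → (21, 'bedghahc')
  7 → (11, 'bhdeaebchfbedghahc')
  8 → (28, 'c')
  9 → (1, 'ceehegdaagbhdeaebchfbedghahc')
  10 → (18, 'chfbedghahc')
  11 → (7, 'daagbhdeaebchfbedghahc')
  12 → (13, 'deaebchfbedghahc')
  13 → (23, 'dghahc')
  14 → (14, 'eaebchfbedghahc')
  15 → (16, 'ebchfbedghahc')
  16 → (22, 'edghahc')
  17 → (2, 'eehegdaagbhdeaebchfbedghahc')
  18 → (5, 'egdaagbhdeaebchfbedghahc')
  19 → (3, 'ehegdaagbhdeaebchfbedghahc')
  20 → (20, 'fbedghahc')
  21 → (10, 'gbhdeaebchfbedghahc')
  22 → (6, 'gdaagbhdeaebchfbedghahc')
  23 → (24, 'ghahc')
  24 → (25, 'hahc')
  25 → (27, 'hc')
  26 → (12, 'hdeaebchfbedghahc')
  27 → (4, 'hegdaagbhdeaebchfbedghahc')
  28 → (19, 'hfbedghahc')

SA = [8, 15, 9, 26, 0, 17, 21, 11, 28, 1, 18, 7, 13, 23, 14, 16, 22, 2, 5, 3, 20, 10, 6, 24, 25, 27, 12, 4, 19]
[i] adj suffixes → lcp
  [1] 8/15 → 1 ('a')
  [2] 15/9 → 1 ('a')
  [3] 9/26 → 1 ('a')
  [4] 26/0 → 0 ('')
  [5] 0/17 → 2 ('bc')
  [6] 17/21 → 1 ('b')
  [7] 21/11 → 1 ('b')
  [8] 11/28 → 0 ('')
  [9] 28/1 → 1 ('c')
  [10] 1/18 → 1 ('c')
  [11] 18/7 → 0 ('')
  [12] 7/13 → 1 ('d')
  [13] 13/23 → 1 ('d')
  [14] 23/14 → 0 ('')
  [15] 14/16 → 1 ('e')
  [16] 16/22 → 1 ('e')
  [17] 22/2 → 1 ('e')
  [18] 2/5 → 1 ('e')
  [19] 5/3 → 1 ('e')
  [20] 3/20 → 0 ('')
  [21] 20/10 → 0 ('')
  [22] 10/6 → 1 ('g')
  [23] 6/24 → 1 ('g')
  [24] 24/25 → 0 ('')
  [25] 25/27 → 1 ('h')
  [26] 27/12 → 1 ('h')
  [27] 12/4 → 1 ('h')
  [28] 4/19 → 1 ('h')

n(n+1)/2 = 29·30/2 = 435
Σ LCP = 0 + 1 + 1 + 1 + 0 + 2 + 1 + 1 + 0 + 1 + 1 + 0 + 1 + 1 + 0 + 1 + 1 + 1 + 1 + 1 + 0 + 0 + 1 + 1 + 0 + 1 + 1 + 1 + 1 = 22
distinct = 435 − 22 = 413

413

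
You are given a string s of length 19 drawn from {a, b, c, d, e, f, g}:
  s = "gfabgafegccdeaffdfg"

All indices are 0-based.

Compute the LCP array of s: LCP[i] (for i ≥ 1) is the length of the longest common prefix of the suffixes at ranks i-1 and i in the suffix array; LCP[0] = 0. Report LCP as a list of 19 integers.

rank | idx | suffix
   0 |   2 | abgafegccdeaffdfg
   1 |   5 | afegccdeaffdfg
   2 |  13 | affdfg
   3 |   3 | bgafegccdeaffdfg
   4 |   9 | ccdeaffdfg
   5 |  10 | cdeaffdfg
   6 |  11 | deaffdfg
   7 |  16 | dfg
   8 |  12 | eaffdfg
   9 |   7 | egccdeaffdfg
  10 |   1 | fabgafegccdeaffdfg
  11 |  15 | fdfg
  12 |   6 | fegccdeaffdfg
  13 |  14 | ffdfg
  14 |  17 | fg
  15 |  18 | g
  16 |   4 | gafegccdeaffdfg
  17 |   8 | gccdeaffdfg
  18 |   0 | gfabgafegccdeaffdfg

SA = [2, 5, 13, 3, 9, 10, 11, 16, 12, 7, 1, 15, 6, 14, 17, 18, 4, 8, 0]
i: (SA[i-1],SA[i]) lcp shared
  1: (2,5) 1 'a'
  2: (5,13) 2 'af'
  3: (13,3) 0 ''
  4: (3,9) 0 ''
  5: (9,10) 1 'c'
  6: (10,11) 0 ''
  7: (11,16) 1 'd'
  8: (16,12) 0 ''
  9: (12,7) 1 'e'
  10: (7,1) 0 ''
  11: (1,15) 1 'f'
  12: (15,6) 1 'f'
  13: (6,14) 1 'f'
  14: (14,17) 1 'f'
  15: (17,18) 0 ''
  16: (18,4) 1 'g'
  17: (4,8) 1 'g'
  18: (8,0) 1 'g'

[0, 1, 2, 0, 0, 1, 0, 1, 0, 1, 0, 1, 1, 1, 1, 0, 1, 1, 1]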